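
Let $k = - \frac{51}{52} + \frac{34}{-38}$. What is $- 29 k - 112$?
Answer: $- \frac{56919}{988} \approx -57.61$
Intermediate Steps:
$k = - \frac{1853}{988}$ ($k = \left(-51\right) \frac{1}{52} + 34 \left(- \frac{1}{38}\right) = - \frac{51}{52} - \frac{17}{19} = - \frac{1853}{988} \approx -1.8755$)
$- 29 k - 112 = \left(-29\right) \left(- \frac{1853}{988}\right) - 112 = \frac{53737}{988} - 112 = - \frac{56919}{988}$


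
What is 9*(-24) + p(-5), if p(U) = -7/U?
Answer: -1073/5 ≈ -214.60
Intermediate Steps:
9*(-24) + p(-5) = 9*(-24) - 7/(-5) = -216 - 7*(-⅕) = -216 + 7/5 = -1073/5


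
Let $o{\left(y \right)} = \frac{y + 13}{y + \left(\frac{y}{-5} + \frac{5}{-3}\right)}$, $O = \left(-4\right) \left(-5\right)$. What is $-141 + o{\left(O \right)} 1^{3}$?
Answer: $- \frac{5964}{43} \approx -138.7$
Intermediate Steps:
$O = 20$
$o{\left(y \right)} = \frac{13 + y}{- \frac{5}{3} + \frac{4 y}{5}}$ ($o{\left(y \right)} = \frac{13 + y}{y + \left(y \left(- \frac{1}{5}\right) + 5 \left(- \frac{1}{3}\right)\right)} = \frac{13 + y}{y - \left(\frac{5}{3} + \frac{y}{5}\right)} = \frac{13 + y}{- \frac{5}{3} + \frac{4 y}{5}}$)
$-141 + o{\left(O \right)} 1^{3} = -141 + \frac{15 \left(13 + 20\right)}{-25 + 12 \cdot 20} \cdot 1^{3} = -141 + 15 \frac{1}{-25 + 240} \cdot 33 \cdot 1 = -141 + 15 \cdot \frac{1}{215} \cdot 33 \cdot 1 = -141 + \frac{99}{43} \cdot 1 = -141 + \frac{99}{43} = - \frac{5964}{43}$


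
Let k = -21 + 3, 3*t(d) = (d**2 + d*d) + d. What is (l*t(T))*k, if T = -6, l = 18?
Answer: -7128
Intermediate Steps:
t(d) = d/3 + 2*d**2/3 (t(d) = ((d**2 + d*d) + d)/3 = ((d**2 + d**2) + d)/3 = (2*d**2 + d)/3 = (d + 2*d**2)/3 = d/3 + 2*d**2/3)
k = -18
(l*t(T))*k = (18*((1/3)*(-6)*(1 + 2*(-6))))*(-18) = (18*((1/3)*(-6)*(1 - 12)))*(-18) = (18*((1/3)*(-6)*(-11)))*(-18) = (18*22)*(-18) = 396*(-18) = -7128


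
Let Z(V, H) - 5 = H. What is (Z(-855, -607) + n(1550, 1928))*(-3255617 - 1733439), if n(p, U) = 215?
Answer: 1930764672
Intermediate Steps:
Z(V, H) = 5 + H
(Z(-855, -607) + n(1550, 1928))*(-3255617 - 1733439) = ((5 - 607) + 215)*(-3255617 - 1733439) = (-602 + 215)*(-4989056) = -387*(-4989056) = 1930764672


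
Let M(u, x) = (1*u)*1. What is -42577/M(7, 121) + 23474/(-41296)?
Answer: -879212055/144536 ≈ -6083.0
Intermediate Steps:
M(u, x) = u (M(u, x) = u*1 = u)
-42577/M(7, 121) + 23474/(-41296) = -42577/7 + 23474/(-41296) = -42577*⅐ + 23474*(-1/41296) = -42577/7 - 11737/20648 = -879212055/144536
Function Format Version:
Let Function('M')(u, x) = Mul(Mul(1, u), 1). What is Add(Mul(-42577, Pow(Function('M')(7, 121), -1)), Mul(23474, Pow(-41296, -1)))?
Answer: Rational(-879212055, 144536) ≈ -6083.0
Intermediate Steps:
Function('M')(u, x) = u (Function('M')(u, x) = Mul(u, 1) = u)
Add(Mul(-42577, Pow(Function('M')(7, 121), -1)), Mul(23474, Pow(-41296, -1))) = Add(Mul(-42577, Pow(7, -1)), Mul(23474, Pow(-41296, -1))) = Add(Mul(-42577, Rational(1, 7)), Mul(23474, Rational(-1, 41296))) = Add(Rational(-42577, 7), Rational(-11737, 20648)) = Rational(-879212055, 144536)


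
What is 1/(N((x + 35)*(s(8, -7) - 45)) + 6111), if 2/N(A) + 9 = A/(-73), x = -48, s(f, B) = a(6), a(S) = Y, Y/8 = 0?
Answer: 621/3794858 ≈ 0.00016364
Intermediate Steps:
Y = 0 (Y = 8*0 = 0)
a(S) = 0
s(f, B) = 0
N(A) = 2/(-9 - A/73) (N(A) = 2/(-9 + A/(-73)) = 2/(-9 + A*(-1/73)) = 2/(-9 - A/73))
1/(N((x + 35)*(s(8, -7) - 45)) + 6111) = 1/(-146/(657 + (-48 + 35)*(0 - 45)) + 6111) = 1/(-146/(657 - 13*(-45)) + 6111) = 1/(-146/(657 + 585) + 6111) = 1/(-146/1242 + 6111) = 1/(-146*1/1242 + 6111) = 1/(-73/621 + 6111) = 1/(3794858/621) = 621/3794858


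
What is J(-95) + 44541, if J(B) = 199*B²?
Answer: 1840516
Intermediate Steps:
J(-95) + 44541 = 199*(-95)² + 44541 = 199*9025 + 44541 = 1795975 + 44541 = 1840516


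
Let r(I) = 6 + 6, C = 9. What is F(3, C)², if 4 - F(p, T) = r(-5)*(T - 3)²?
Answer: 183184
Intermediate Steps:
r(I) = 12
F(p, T) = 4 - 12*(-3 + T)² (F(p, T) = 4 - 12*(T - 3)² = 4 - 12*(-3 + T)²)
F(3, C)² = (4 - 12*(-3 + 9)²)² = (4 - 12*6²)² = (4 - 12*36)² = (4 - 432)² = (-428)² = 183184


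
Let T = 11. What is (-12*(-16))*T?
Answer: 2112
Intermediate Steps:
(-12*(-16))*T = -12*(-16)*11 = 192*11 = 2112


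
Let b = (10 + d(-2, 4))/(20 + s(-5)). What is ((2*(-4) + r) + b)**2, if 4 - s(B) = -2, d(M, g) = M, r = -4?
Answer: 23104/169 ≈ 136.71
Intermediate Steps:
s(B) = 6 (s(B) = 4 - 1*(-2) = 4 + 2 = 6)
b = 4/13 (b = (10 - 2)/(20 + 6) = 8/26 = 8*(1/26) = 4/13 ≈ 0.30769)
((2*(-4) + r) + b)**2 = ((2*(-4) - 4) + 4/13)**2 = ((-8 - 4) + 4/13)**2 = (-12 + 4/13)**2 = (-152/13)**2 = 23104/169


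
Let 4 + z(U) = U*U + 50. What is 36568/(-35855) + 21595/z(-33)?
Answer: 146556809/8139085 ≈ 18.007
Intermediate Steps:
z(U) = 46 + U**2 (z(U) = -4 + (U*U + 50) = -4 + (U**2 + 50) = -4 + (50 + U**2) = 46 + U**2)
36568/(-35855) + 21595/z(-33) = 36568/(-35855) + 21595/(46 + (-33)**2) = 36568*(-1/35855) + 21595/(46 + 1089) = -36568/35855 + 21595/1135 = -36568/35855 + 21595*(1/1135) = -36568/35855 + 4319/227 = 146556809/8139085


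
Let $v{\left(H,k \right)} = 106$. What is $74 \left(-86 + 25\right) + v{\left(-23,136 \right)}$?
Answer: $-4408$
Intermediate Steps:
$74 \left(-86 + 25\right) + v{\left(-23,136 \right)} = 74 \left(-86 + 25\right) + 106 = 74 \left(-61\right) + 106 = -4514 + 106 = -4408$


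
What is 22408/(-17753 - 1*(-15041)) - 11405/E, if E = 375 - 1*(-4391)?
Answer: -17215861/1615674 ≈ -10.656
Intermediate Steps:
E = 4766 (E = 375 + 4391 = 4766)
22408/(-17753 - 1*(-15041)) - 11405/E = 22408/(-17753 - 1*(-15041)) - 11405/4766 = 22408/(-17753 + 15041) - 11405*1/4766 = 22408/(-2712) - 11405/4766 = 22408*(-1/2712) - 11405/4766 = -2801/339 - 11405/4766 = -17215861/1615674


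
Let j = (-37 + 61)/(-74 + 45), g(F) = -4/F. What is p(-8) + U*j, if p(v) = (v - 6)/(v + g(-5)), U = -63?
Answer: 28231/522 ≈ 54.082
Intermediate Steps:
p(v) = (-6 + v)/(⅘ + v) (p(v) = (v - 6)/(v - 4/(-5)) = (-6 + v)/(v - 4*(-⅕)) = (-6 + v)/(v + ⅘) = (-6 + v)/(⅘ + v))
j = -24/29 (j = 24/(-29) = 24*(-1/29) = -24/29 ≈ -0.82759)
p(-8) + U*j = 5*(-6 - 8)/(4 + 5*(-8)) - 63*(-24/29) = 5*(-14)/(4 - 40) + 1512/29 = 5*(-14)/(-36) + 1512/29 = 5*(-1/36)*(-14) + 1512/29 = 35/18 + 1512/29 = 28231/522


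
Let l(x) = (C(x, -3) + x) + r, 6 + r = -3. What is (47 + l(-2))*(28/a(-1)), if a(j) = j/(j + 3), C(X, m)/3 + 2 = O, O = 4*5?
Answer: -5040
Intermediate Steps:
O = 20
r = -9 (r = -6 - 3 = -9)
C(X, m) = 54 (C(X, m) = -6 + 3*20 = -6 + 60 = 54)
l(x) = 45 + x (l(x) = (54 + x) - 9 = 45 + x)
a(j) = j/(3 + j)
(47 + l(-2))*(28/a(-1)) = (47 + (45 - 2))*(28/((-1/(3 - 1)))) = (47 + 43)*(28/((-1/2))) = 90*(28/((-1*½))) = 90*(28/(-½)) = 90*(28*(-2)) = 90*(-56) = -5040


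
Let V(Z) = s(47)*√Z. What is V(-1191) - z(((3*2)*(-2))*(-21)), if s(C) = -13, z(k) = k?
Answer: -252 - 13*I*√1191 ≈ -252.0 - 448.64*I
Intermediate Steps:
V(Z) = -13*√Z
V(-1191) - z(((3*2)*(-2))*(-21)) = -13*I*√1191 - (3*2)*(-2)*(-21) = -13*I*√1191 - 6*(-2)*(-21) = -13*I*√1191 - (-12)*(-21) = -13*I*√1191 - 1*252 = -13*I*√1191 - 252 = -252 - 13*I*√1191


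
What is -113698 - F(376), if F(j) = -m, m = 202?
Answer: -113496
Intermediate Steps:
F(j) = -202 (F(j) = -1*202 = -202)
-113698 - F(376) = -113698 - 1*(-202) = -113698 + 202 = -113496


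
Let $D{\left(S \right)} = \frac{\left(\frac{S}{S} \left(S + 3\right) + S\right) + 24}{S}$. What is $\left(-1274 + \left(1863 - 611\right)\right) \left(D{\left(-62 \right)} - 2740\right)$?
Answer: $\frac{1867613}{31} \approx 60246.0$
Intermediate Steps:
$D{\left(S \right)} = \frac{27 + 2 S}{S}$ ($D{\left(S \right)} = \frac{\left(1 \left(3 + S\right) + S\right) + 24}{S} = \frac{\left(\left(3 + S\right) + S\right) + 24}{S} = \frac{\left(3 + 2 S\right) + 24}{S} = \frac{27 + 2 S}{S}$)
$\left(-1274 + \left(1863 - 611\right)\right) \left(D{\left(-62 \right)} - 2740\right) = \left(-1274 + \left(1863 - 611\right)\right) \left(\left(2 + \frac{27}{-62}\right) - 2740\right) = \left(-1274 + \left(1863 - 611\right)\right) \left(\left(2 + 27 \left(- \frac{1}{62}\right)\right) - 2740\right) = \left(-1274 + 1252\right) \left(\left(2 - \frac{27}{62}\right) - 2740\right) = - 22 \left(\frac{97}{62} - 2740\right) = \left(-22\right) \left(- \frac{169783}{62}\right) = \frac{1867613}{31}$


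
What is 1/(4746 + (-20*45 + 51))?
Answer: 1/3897 ≈ 0.00025661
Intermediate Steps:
1/(4746 + (-20*45 + 51)) = 1/(4746 + (-900 + 51)) = 1/(4746 - 849) = 1/3897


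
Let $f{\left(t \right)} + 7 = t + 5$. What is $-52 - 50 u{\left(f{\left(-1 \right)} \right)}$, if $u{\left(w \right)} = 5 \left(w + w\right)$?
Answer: $1448$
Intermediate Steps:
$f{\left(t \right)} = -2 + t$ ($f{\left(t \right)} = -7 + \left(t + 5\right) = -7 + \left(5 + t\right) = -2 + t$)
$u{\left(w \right)} = 10 w$ ($u{\left(w \right)} = 5 \cdot 2 w = 10 w$)
$-52 - 50 u{\left(f{\left(-1 \right)} \right)} = -52 - 50 \cdot 10 \left(-2 - 1\right) = -52 - 50 \cdot 10 \left(-3\right) = -52 - -1500 = -52 + 1500 = 1448$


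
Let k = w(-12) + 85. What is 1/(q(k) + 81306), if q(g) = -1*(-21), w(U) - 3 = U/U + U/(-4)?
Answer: 1/81327 ≈ 1.2296e-5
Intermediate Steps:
w(U) = 4 - U/4 (w(U) = 3 + (U/U + U/(-4)) = 3 + (1 + U*(-¼)) = 3 + (1 - U/4) = 4 - U/4)
k = 92 (k = (4 - ¼*(-12)) + 85 = (4 + 3) + 85 = 7 + 85 = 92)
q(g) = 21
1/(q(k) + 81306) = 1/(21 + 81306) = 1/81327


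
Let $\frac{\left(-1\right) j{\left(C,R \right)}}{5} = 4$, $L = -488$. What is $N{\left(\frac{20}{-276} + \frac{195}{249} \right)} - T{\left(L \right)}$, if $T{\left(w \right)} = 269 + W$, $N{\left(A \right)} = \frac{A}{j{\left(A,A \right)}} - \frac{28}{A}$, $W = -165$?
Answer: $- \frac{3343311617}{23308890} \approx -143.44$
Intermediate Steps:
$j{\left(C,R \right)} = -20$ ($j{\left(C,R \right)} = \left(-5\right) 4 = -20$)
$N{\left(A \right)} = - \frac{28}{A} - \frac{A}{20}$ ($N{\left(A \right)} = \frac{A}{-20} - \frac{28}{A} = A \left(- \frac{1}{20}\right) - \frac{28}{A} = - \frac{A}{20} - \frac{28}{A} = - \frac{28}{A} - \frac{A}{20}$)
$T{\left(w \right)} = 104$ ($T{\left(w \right)} = 269 - 165 = 104$)
$N{\left(\frac{20}{-276} + \frac{195}{249} \right)} - T{\left(L \right)} = \left(- \frac{28}{\frac{20}{-276} + \frac{195}{249}} - \frac{\frac{20}{-276} + \frac{195}{249}}{20}\right) - 104 = \left(- \frac{28}{20 \left(- \frac{1}{276}\right) + 195 \cdot \frac{1}{249}} - \frac{20 \left(- \frac{1}{276}\right) + 195 \cdot \frac{1}{249}}{20}\right) - 104 = \left(- \frac{28}{- \frac{5}{69} + \frac{65}{83}} - \frac{- \frac{5}{69} + \frac{65}{83}}{20}\right) - 104 = \left(- \frac{28}{\frac{4070}{5727}} - \frac{407}{11454}\right) - 104 = \left(\left(-28\right) \frac{5727}{4070} - \frac{407}{11454}\right) - 104 = \left(- \frac{80178}{2035} - \frac{407}{11454}\right) - 104 = - \frac{919187057}{23308890} - 104 = - \frac{3343311617}{23308890}$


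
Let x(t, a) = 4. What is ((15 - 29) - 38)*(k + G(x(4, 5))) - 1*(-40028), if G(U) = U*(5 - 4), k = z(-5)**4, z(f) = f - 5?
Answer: -480180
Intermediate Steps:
z(f) = -5 + f
k = 10000 (k = (-5 - 5)**4 = (-10)**4 = 10000)
G(U) = U (G(U) = U*1 = U)
((15 - 29) - 38)*(k + G(x(4, 5))) - 1*(-40028) = ((15 - 29) - 38)*(10000 + 4) - 1*(-40028) = (-14 - 38)*10004 + 40028 = -52*10004 + 40028 = -520208 + 40028 = -480180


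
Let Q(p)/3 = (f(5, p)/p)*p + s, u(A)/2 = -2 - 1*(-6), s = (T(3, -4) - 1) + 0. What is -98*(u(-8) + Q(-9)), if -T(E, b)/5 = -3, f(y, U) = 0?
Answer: -4900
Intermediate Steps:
T(E, b) = 15 (T(E, b) = -5*(-3) = 15)
s = 14 (s = (15 - 1) + 0 = 14 + 0 = 14)
u(A) = 8 (u(A) = 2*(-2 - 1*(-6)) = 2*(-2 + 6) = 2*4 = 8)
Q(p) = 42 (Q(p) = 3*((0/p)*p + 14) = 3*(0*p + 14) = 3*(0 + 14) = 3*14 = 42)
-98*(u(-8) + Q(-9)) = -98*(8 + 42) = -98*50 = -4900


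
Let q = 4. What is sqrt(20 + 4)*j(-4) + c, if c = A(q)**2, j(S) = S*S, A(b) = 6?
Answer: 36 + 32*sqrt(6) ≈ 114.38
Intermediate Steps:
j(S) = S**2
c = 36 (c = 6**2 = 36)
sqrt(20 + 4)*j(-4) + c = sqrt(20 + 4)*(-4)**2 + 36 = sqrt(24)*16 + 36 = (2*sqrt(6))*16 + 36 = 32*sqrt(6) + 36 = 36 + 32*sqrt(6)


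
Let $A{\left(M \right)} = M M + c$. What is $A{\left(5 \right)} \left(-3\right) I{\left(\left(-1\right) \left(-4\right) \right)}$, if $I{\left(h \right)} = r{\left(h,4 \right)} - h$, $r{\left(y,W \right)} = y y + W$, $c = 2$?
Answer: $-1296$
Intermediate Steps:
$r{\left(y,W \right)} = W + y^{2}$ ($r{\left(y,W \right)} = y^{2} + W = W + y^{2}$)
$I{\left(h \right)} = 4 + h^{2} - h$ ($I{\left(h \right)} = \left(4 + h^{2}\right) - h = 4 + h^{2} - h$)
$A{\left(M \right)} = 2 + M^{2}$ ($A{\left(M \right)} = M M + 2 = M^{2} + 2 = 2 + M^{2}$)
$A{\left(5 \right)} \left(-3\right) I{\left(\left(-1\right) \left(-4\right) \right)} = \left(2 + 5^{2}\right) \left(-3\right) \left(4 + \left(\left(-1\right) \left(-4\right)\right)^{2} - \left(-1\right) \left(-4\right)\right) = \left(2 + 25\right) \left(-3\right) \left(4 + 4^{2} - 4\right) = 27 \left(-3\right) \left(4 + 16 - 4\right) = \left(-81\right) 16 = -1296$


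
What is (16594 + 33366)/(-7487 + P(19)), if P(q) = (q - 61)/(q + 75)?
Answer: -234812/35191 ≈ -6.6725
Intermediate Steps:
P(q) = (-61 + q)/(75 + q)
(16594 + 33366)/(-7487 + P(19)) = (16594 + 33366)/(-7487 + (-61 + 19)/(75 + 19)) = 49960/(-7487 - 42/94) = 49960/(-7487 + (1/94)*(-42)) = 49960/(-7487 - 21/47) = 49960/(-351910/47) = 49960*(-47/351910) = -234812/35191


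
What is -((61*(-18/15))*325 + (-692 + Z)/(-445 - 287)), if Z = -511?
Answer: 5804359/244 ≈ 23788.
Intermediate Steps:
-((61*(-18/15))*325 + (-692 + Z)/(-445 - 287)) = -((61*(-18/15))*325 + (-692 - 511)/(-445 - 287)) = -((61*(-18*1/15))*325 - 1203/(-732)) = -((61*(-6/5))*325 - 1203*(-1/732)) = -(-366/5*325 + 401/244) = -(-23790 + 401/244) = -1*(-5804359/244) = 5804359/244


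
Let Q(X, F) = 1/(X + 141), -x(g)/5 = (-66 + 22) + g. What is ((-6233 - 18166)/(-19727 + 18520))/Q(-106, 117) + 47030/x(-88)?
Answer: 62038211/79662 ≈ 778.77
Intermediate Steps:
x(g) = 220 - 5*g (x(g) = -5*((-66 + 22) + g) = -5*(-44 + g) = 220 - 5*g)
Q(X, F) = 1/(141 + X)
((-6233 - 18166)/(-19727 + 18520))/Q(-106, 117) + 47030/x(-88) = ((-6233 - 18166)/(-19727 + 18520))/(1/(141 - 106)) + 47030/(220 - 5*(-88)) = (-24399/(-1207))/(1/35) + 47030/(220 + 440) = (-24399*(-1/1207))/(1/35) + 47030/660 = (24399/1207)*35 + 47030*(1/660) = 853965/1207 + 4703/66 = 62038211/79662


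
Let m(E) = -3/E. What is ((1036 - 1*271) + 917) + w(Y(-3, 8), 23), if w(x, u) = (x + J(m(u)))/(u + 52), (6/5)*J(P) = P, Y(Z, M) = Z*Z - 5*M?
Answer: 1933823/1150 ≈ 1681.6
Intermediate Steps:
Y(Z, M) = Z² - 5*M
J(P) = 5*P/6
w(x, u) = (x - 5/(2*u))/(52 + u) (w(x, u) = (x + 5*(-3/u)/6)/(u + 52) = (x - 5/(2*u))/(52 + u))
((1036 - 1*271) + 917) + w(Y(-3, 8), 23) = ((1036 - 1*271) + 917) + (-5/2 + 23*((-3)² - 5*8))/(23*(52 + 23)) = ((1036 - 271) + 917) + (1/23)*(-5/2 + 23*(9 - 40))/75 = (765 + 917) + (1/23)*(1/75)*(-5/2 + 23*(-31)) = 1682 + (1/23)*(1/75)*(-5/2 - 713) = 1682 + (1/23)*(1/75)*(-1431/2) = 1682 - 477/1150 = 1933823/1150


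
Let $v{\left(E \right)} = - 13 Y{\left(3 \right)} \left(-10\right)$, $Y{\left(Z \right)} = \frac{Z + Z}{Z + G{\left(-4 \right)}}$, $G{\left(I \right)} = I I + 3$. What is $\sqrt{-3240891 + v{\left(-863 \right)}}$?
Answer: $\frac{7 i \sqrt{8002929}}{11} \approx 1800.2 i$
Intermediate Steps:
$G{\left(I \right)} = 3 + I^{2}$ ($G{\left(I \right)} = I^{2} + 3 = 3 + I^{2}$)
$Y{\left(Z \right)} = \frac{2 Z}{19 + Z}$ ($Y{\left(Z \right)} = \frac{Z + Z}{Z + \left(3 + \left(-4\right)^{2}\right)} = \frac{2 Z}{Z + \left(3 + 16\right)} = \frac{2 Z}{Z + 19} = \frac{2 Z}{19 + Z}$)
$v{\left(E \right)} = \frac{390}{11}$ ($v{\left(E \right)} = - 13 \cdot 2 \cdot 3 \frac{1}{19 + 3} \left(-10\right) = - 13 \cdot 2 \cdot 3 \cdot \frac{1}{22} \left(-10\right) = \left(-13\right) \frac{3}{11} \left(-10\right) = \left(- \frac{39}{11}\right) \left(-10\right) = \frac{390}{11}$)
$\sqrt{-3240891 + v{\left(-863 \right)}} = \sqrt{-3240891 + \frac{390}{11}} = \sqrt{- \frac{35649411}{11}} = \frac{7 i \sqrt{8002929}}{11}$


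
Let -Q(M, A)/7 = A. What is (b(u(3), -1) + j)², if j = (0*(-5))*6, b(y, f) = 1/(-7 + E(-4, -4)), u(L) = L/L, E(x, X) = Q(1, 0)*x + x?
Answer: 1/121 ≈ 0.0082645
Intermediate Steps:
Q(M, A) = -7*A
E(x, X) = x (E(x, X) = (-7*0)*x + x = 0*x + x = 0 + x = x)
u(L) = 1
b(y, f) = -1/11 (b(y, f) = 1/(-7 - 4) = 1/(-11) = -1/11)
j = 0 (j = 0*6 = 0)
(b(u(3), -1) + j)² = (-1/11 + 0)² = (-1/11)² = 1/121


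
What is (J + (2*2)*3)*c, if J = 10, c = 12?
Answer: 264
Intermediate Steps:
(J + (2*2)*3)*c = (10 + (2*2)*3)*12 = (10 + 4*3)*12 = (10 + 12)*12 = 22*12 = 264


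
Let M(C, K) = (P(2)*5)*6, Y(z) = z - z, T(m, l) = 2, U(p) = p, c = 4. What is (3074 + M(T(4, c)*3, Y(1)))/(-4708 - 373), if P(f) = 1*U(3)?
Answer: -3164/5081 ≈ -0.62271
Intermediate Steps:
Y(z) = 0
P(f) = 3 (P(f) = 1*3 = 3)
M(C, K) = 90 (M(C, K) = (3*5)*6 = 15*6 = 90)
(3074 + M(T(4, c)*3, Y(1)))/(-4708 - 373) = (3074 + 90)/(-4708 - 373) = 3164/(-5081) = 3164*(-1/5081) = -3164/5081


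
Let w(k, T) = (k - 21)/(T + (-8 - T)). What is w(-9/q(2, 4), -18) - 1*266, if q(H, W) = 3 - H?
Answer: -1049/4 ≈ -262.25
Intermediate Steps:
w(k, T) = 21/8 - k/8 (w(k, T) = (-21 + k)/(-8) = (-21 + k)*(-1/8) = 21/8 - k/8)
w(-9/q(2, 4), -18) - 1*266 = (21/8 - (-9)/(8*(3 - 1*2))) - 1*266 = (21/8 - (-9)/(8*(3 - 2))) - 266 = (21/8 - (-9)/(8*1)) - 266 = (21/8 - (-9)/8) - 266 = (21/8 - 1/8*(-9)) - 266 = (21/8 + 9/8) - 266 = 15/4 - 266 = -1049/4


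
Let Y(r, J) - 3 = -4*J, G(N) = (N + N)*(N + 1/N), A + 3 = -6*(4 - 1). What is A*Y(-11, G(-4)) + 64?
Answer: 2857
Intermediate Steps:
A = -21 (A = -3 - 6*(4 - 1) = -3 - 6*3 = -3 - 18 = -21)
G(N) = 2*N*(N + 1/N) (G(N) = (2*N)*(N + 1/N) = 2*N*(N + 1/N))
Y(r, J) = 3 - 4*J
A*Y(-11, G(-4)) + 64 = -21*(3 - 4*(2 + 2*(-4)²)) + 64 = -21*(3 - 4*(2 + 2*16)) + 64 = -21*(3 - 4*(2 + 32)) + 64 = -21*(3 - 4*34) + 64 = -21*(3 - 136) + 64 = -21*(-133) + 64 = 2793 + 64 = 2857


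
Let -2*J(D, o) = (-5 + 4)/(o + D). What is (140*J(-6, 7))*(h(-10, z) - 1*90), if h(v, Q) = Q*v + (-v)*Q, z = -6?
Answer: -6300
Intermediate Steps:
J(D, o) = 1/(2*(D + o)) (J(D, o) = -(-5 + 4)/(2*(o + D)) = -(-1)/(2*(D + o)) = 1/(2*(D + o)))
h(v, Q) = 0 (h(v, Q) = Q*v - Q*v = 0)
(140*J(-6, 7))*(h(-10, z) - 1*90) = (140*(1/(2*(-6 + 7))))*(0 - 1*90) = (140*((1/2)/1))*(0 - 90) = (140*((1/2)*1))*(-90) = (140*(1/2))*(-90) = 70*(-90) = -6300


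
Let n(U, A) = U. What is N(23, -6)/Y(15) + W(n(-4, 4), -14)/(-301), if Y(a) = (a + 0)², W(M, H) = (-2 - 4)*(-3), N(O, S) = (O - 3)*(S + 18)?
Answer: 4546/4515 ≈ 1.0069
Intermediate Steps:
N(O, S) = (-3 + O)*(18 + S)
W(M, H) = 18 (W(M, H) = -6*(-3) = 18)
Y(a) = a²
N(23, -6)/Y(15) + W(n(-4, 4), -14)/(-301) = (-54 - 3*(-6) + 18*23 + 23*(-6))/(15²) + 18/(-301) = (-54 + 18 + 414 - 138)/225 + 18*(-1/301) = 240*(1/225) - 18/301 = 16/15 - 18/301 = 4546/4515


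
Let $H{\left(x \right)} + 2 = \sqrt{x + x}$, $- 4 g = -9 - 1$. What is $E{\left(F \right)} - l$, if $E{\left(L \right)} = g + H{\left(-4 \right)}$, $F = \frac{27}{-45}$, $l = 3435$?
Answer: $- \frac{6869}{2} + 2 i \sqrt{2} \approx -3434.5 + 2.8284 i$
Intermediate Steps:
$g = \frac{5}{2}$ ($g = - \frac{-9 - 1}{4} = \left(- \frac{1}{4}\right) \left(-10\right) = \frac{5}{2} \approx 2.5$)
$F = - \frac{3}{5}$ ($F = 27 \left(- \frac{1}{45}\right) = - \frac{3}{5} \approx -0.6$)
$H{\left(x \right)} = -2 + \sqrt{2} \sqrt{x}$ ($H{\left(x \right)} = -2 + \sqrt{x + x} = -2 + \sqrt{2 x} = -2 + \sqrt{2} \sqrt{x}$)
$E{\left(L \right)} = \frac{1}{2} + 2 i \sqrt{2}$ ($E{\left(L \right)} = \frac{5}{2} - \left(2 - \sqrt{2} \sqrt{-4}\right) = \frac{5}{2} - \left(2 - \sqrt{2} \cdot 2 i\right) = \frac{5}{2} - \left(2 - 2 i \sqrt{2}\right) = \frac{1}{2} + 2 i \sqrt{2}$)
$E{\left(F \right)} - l = \left(\frac{1}{2} + 2 i \sqrt{2}\right) - 3435 = - \frac{6869}{2} + 2 i \sqrt{2}$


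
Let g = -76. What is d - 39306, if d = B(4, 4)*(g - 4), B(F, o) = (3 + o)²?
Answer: -43226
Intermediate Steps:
d = -3920 (d = (3 + 4)²*(-76 - 4) = 7²*(-80) = 49*(-80) = -3920)
d - 39306 = -3920 - 39306 = -43226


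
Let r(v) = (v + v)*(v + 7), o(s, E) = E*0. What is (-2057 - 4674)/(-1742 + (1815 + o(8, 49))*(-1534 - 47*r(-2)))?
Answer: 6731/1079852 ≈ 0.0062333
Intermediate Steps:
o(s, E) = 0
r(v) = 2*v*(7 + v) (r(v) = (2*v)*(7 + v) = 2*v*(7 + v))
(-2057 - 4674)/(-1742 + (1815 + o(8, 49))*(-1534 - 47*r(-2))) = (-2057 - 4674)/(-1742 + (1815 + 0)*(-1534 - 94*(-2)*(7 - 2))) = -6731/(-1742 + 1815*(-1534 - 94*(-2)*5)) = -6731/(-1742 + 1815*(-1534 - 47*(-20))) = -6731/(-1742 + 1815*(-1534 + 940)) = -6731/(-1742 + 1815*(-594)) = -6731/(-1742 - 1078110) = -6731/(-1079852) = -6731*(-1/1079852) = 6731/1079852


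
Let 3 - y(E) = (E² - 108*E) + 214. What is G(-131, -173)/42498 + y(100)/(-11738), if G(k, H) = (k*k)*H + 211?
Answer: -17435475559/249420762 ≈ -69.904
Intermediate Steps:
y(E) = -211 - E² + 108*E (y(E) = 3 - ((E² - 108*E) + 214) = 3 - (214 + E² - 108*E) = 3 + (-214 - E² + 108*E) = -211 - E² + 108*E)
G(k, H) = 211 + H*k² (G(k, H) = k²*H + 211 = H*k² + 211 = 211 + H*k²)
G(-131, -173)/42498 + y(100)/(-11738) = (211 - 173*(-131)²)/42498 + (-211 - 1*100² + 108*100)/(-11738) = (211 - 173*17161)*(1/42498) + (-211 - 1*10000 + 10800)*(-1/11738) = (211 - 2968853)*(1/42498) + (-211 - 10000 + 10800)*(-1/11738) = -2968642*1/42498 + 589*(-1/11738) = -1484321/21249 - 589/11738 = -17435475559/249420762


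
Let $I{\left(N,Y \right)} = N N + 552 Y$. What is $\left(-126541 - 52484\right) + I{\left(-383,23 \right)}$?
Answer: $-19640$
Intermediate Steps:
$I{\left(N,Y \right)} = N^{2} + 552 Y$
$\left(-126541 - 52484\right) + I{\left(-383,23 \right)} = \left(-126541 - 52484\right) + \left(\left(-383\right)^{2} + 552 \cdot 23\right) = -179025 + \left(146689 + 12696\right) = -179025 + 159385 = -19640$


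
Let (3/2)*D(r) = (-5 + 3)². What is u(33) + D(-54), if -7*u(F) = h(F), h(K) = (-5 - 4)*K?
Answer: 947/21 ≈ 45.095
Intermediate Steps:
h(K) = -9*K
D(r) = 8/3 (D(r) = 2*(-5 + 3)²/3 = (⅔)*(-2)² = (⅔)*4 = 8/3)
u(F) = 9*F/7 (u(F) = -(-9)*F/7 = 9*F/7)
u(33) + D(-54) = (9/7)*33 + 8/3 = 297/7 + 8/3 = 947/21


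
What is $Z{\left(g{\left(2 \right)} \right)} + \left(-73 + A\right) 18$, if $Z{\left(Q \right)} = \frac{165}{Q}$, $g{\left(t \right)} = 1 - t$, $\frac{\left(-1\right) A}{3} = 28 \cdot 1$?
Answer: $-2991$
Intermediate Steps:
$A = -84$ ($A = - 3 \cdot 28 \cdot 1 = \left(-3\right) 28 = -84$)
$Z{\left(g{\left(2 \right)} \right)} + \left(-73 + A\right) 18 = \frac{165}{1 - 2} + \left(-73 - 84\right) 18 = \frac{165}{1 - 2} - 2826 = \frac{165}{-1} - 2826 = 165 \left(-1\right) - 2826 = -165 - 2826 = -2991$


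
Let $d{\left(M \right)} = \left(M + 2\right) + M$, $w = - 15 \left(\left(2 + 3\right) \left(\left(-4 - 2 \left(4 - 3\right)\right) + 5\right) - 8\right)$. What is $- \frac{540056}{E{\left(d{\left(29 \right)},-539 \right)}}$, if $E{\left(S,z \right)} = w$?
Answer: $- \frac{540056}{195} \approx -2769.5$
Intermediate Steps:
$w = 195$ ($w = - 15 \left(5 \left(\left(-4 - 2\right) + 5\right) - 8\right) = - 15 \left(5 \left(-6 + 5\right) - 8\right) = - 15 \left(5 \left(-1\right) - 8\right) = - 15 \left(-5 - 8\right) = \left(-15\right) \left(-13\right) = 195$)
$d{\left(M \right)} = 2 + 2 M$ ($d{\left(M \right)} = \left(2 + M\right) + M = 2 + 2 M$)
$E{\left(S,z \right)} = 195$
$- \frac{540056}{E{\left(d{\left(29 \right)},-539 \right)}} = - \frac{540056}{195}$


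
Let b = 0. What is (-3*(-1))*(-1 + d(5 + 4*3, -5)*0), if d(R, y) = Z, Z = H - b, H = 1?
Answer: -3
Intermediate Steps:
Z = 1 (Z = 1 - 1*0 = 1 + 0 = 1)
d(R, y) = 1
(-3*(-1))*(-1 + d(5 + 4*3, -5)*0) = (-3*(-1))*(-1 + 1*0) = 3*(-1 + 0) = 3*(-1) = -3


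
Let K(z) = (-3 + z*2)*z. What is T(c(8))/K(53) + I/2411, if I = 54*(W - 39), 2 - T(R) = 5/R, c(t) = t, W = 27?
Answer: -28272935/105293192 ≈ -0.26852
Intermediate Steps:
K(z) = z*(-3 + 2*z) (K(z) = (-3 + 2*z)*z = z*(-3 + 2*z))
T(R) = 2 - 5/R
I = -648 (I = 54*(27 - 39) = 54*(-12) = -648)
T(c(8))/K(53) + I/2411 = (2 - 5/8)/((53*(-3 + 2*53))) - 648/2411 = (2 - 5*⅛)/((53*(-3 + 106))) - 648*1/2411 = (2 - 5/8)/((53*103)) - 648/2411 = (11/8)/5459 - 648/2411 = (11/8)*(1/5459) - 648/2411 = 11/43672 - 648/2411 = -28272935/105293192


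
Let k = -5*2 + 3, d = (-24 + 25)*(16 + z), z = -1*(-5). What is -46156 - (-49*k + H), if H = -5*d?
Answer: -46394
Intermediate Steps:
z = 5
d = 21 (d = (-24 + 25)*(16 + 5) = 1*21 = 21)
k = -7 (k = -10 + 3 = -7)
H = -105 (H = -5*21 = -105)
-46156 - (-49*k + H) = -46156 - (-49*(-7) - 105) = -46156 - (343 - 105) = -46156 - 1*238 = -46156 - 238 = -46394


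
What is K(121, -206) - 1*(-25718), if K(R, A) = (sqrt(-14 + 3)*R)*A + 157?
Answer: 25875 - 24926*I*sqrt(11) ≈ 25875.0 - 82670.0*I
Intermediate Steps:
K(R, A) = 157 + I*A*R*sqrt(11) (K(R, A) = (sqrt(-11)*R)*A + 157 = ((I*sqrt(11))*R)*A + 157 = (I*R*sqrt(11))*A + 157 = I*A*R*sqrt(11) + 157 = 157 + I*A*R*sqrt(11))
K(121, -206) - 1*(-25718) = (157 + I*(-206)*121*sqrt(11)) - 1*(-25718) = (157 - 24926*I*sqrt(11)) + 25718 = 25875 - 24926*I*sqrt(11)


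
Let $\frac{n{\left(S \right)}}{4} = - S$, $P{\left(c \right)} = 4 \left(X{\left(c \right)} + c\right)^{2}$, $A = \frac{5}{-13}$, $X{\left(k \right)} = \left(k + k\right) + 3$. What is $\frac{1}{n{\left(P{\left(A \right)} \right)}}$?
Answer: $- \frac{169}{9216} \approx -0.018338$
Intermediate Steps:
$X{\left(k \right)} = 3 + 2 k$ ($X{\left(k \right)} = 2 k + 3 = 3 + 2 k$)
$A = - \frac{5}{13}$ ($A = 5 \left(- \frac{1}{13}\right) = - \frac{5}{13} \approx -0.38462$)
$P{\left(c \right)} = 4 \left(3 + 3 c\right)^{2}$ ($P{\left(c \right)} = 4 \left(\left(3 + 2 c\right) + c\right)^{2} = 4 \left(3 + 3 c\right)^{2}$)
$n{\left(S \right)} = - 4 S$ ($n{\left(S \right)} = 4 \left(- S\right) = - 4 S$)
$\frac{1}{n{\left(P{\left(A \right)} \right)}} = \frac{1}{\left(-4\right) 36 \left(1 - \frac{5}{13}\right)^{2}} = \frac{1}{\left(-4\right) 36 \left(\frac{8}{13}\right)^{2}} = \frac{1}{\left(-4\right) 36 \cdot \frac{64}{169}} = \frac{1}{\left(-4\right) \frac{2304}{169}} = \frac{1}{- \frac{9216}{169}} = - \frac{169}{9216}$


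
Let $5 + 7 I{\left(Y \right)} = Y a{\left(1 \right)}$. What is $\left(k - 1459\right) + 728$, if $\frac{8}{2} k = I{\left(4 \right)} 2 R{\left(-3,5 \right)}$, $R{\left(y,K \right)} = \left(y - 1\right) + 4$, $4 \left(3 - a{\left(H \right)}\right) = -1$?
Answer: $-731$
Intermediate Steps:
$a{\left(H \right)} = \frac{13}{4}$ ($a{\left(H \right)} = 3 - - \frac{1}{4} = 3 + \frac{1}{4} = \frac{13}{4}$)
$R{\left(y,K \right)} = 3 + y$ ($R{\left(y,K \right)} = \left(-1 + y\right) + 4 = 3 + y$)
$I{\left(Y \right)} = - \frac{5}{7} + \frac{13 Y}{28}$ ($I{\left(Y \right)} = - \frac{5}{7} + \frac{Y \frac{13}{4}}{7} = - \frac{5}{7} + \frac{\frac{13}{4} Y}{7} = - \frac{5}{7} + \frac{13 Y}{28}$)
$k = 0$ ($k = \frac{\left(- \frac{5}{7} + \frac{13}{28} \cdot 4\right) 2 \left(3 - 3\right)}{4} = \frac{\left(- \frac{5}{7} + \frac{13}{7}\right) 2 \cdot 0}{4} = \frac{\frac{8}{7} \cdot 2 \cdot 0}{4} = \frac{\frac{16}{7} \cdot 0}{4} = \frac{1}{4} \cdot 0 = 0$)
$\left(k - 1459\right) + 728 = \left(0 - 1459\right) + 728 = -1459 + 728 = -731$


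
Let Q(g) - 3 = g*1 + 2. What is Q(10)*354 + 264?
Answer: 5574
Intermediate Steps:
Q(g) = 5 + g (Q(g) = 3 + (g*1 + 2) = 3 + (g + 2) = 3 + (2 + g) = 5 + g)
Q(10)*354 + 264 = (5 + 10)*354 + 264 = 15*354 + 264 = 5310 + 264 = 5574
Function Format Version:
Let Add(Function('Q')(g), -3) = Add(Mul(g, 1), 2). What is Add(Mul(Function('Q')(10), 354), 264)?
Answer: 5574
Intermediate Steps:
Function('Q')(g) = Add(5, g) (Function('Q')(g) = Add(3, Add(Mul(g, 1), 2)) = Add(3, Add(g, 2)) = Add(3, Add(2, g)) = Add(5, g))
Add(Mul(Function('Q')(10), 354), 264) = Add(Mul(Add(5, 10), 354), 264) = Add(Mul(15, 354), 264) = Add(5310, 264) = 5574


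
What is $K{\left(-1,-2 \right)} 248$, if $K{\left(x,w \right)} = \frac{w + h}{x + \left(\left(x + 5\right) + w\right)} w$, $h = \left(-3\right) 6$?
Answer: $9920$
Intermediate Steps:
$h = -18$
$K{\left(x,w \right)} = \frac{w \left(-18 + w\right)}{5 + w + 2 x}$ ($K{\left(x,w \right)} = \frac{w - 18}{x + \left(\left(x + 5\right) + w\right)} w = \frac{-18 + w}{x + \left(\left(5 + x\right) + w\right)} w = \frac{-18 + w}{x + \left(5 + w + x\right)} w = \frac{-18 + w}{5 + w + 2 x} w = \frac{w \left(-18 + w\right)}{5 + w + 2 x}$)
$K{\left(-1,-2 \right)} 248 = - \frac{2 \left(-18 - 2\right)}{5 - 2 + 2 \left(-1\right)} 248 = \left(-2\right) \frac{1}{5 - 2 - 2} \left(-20\right) 248 = \left(-2\right) 1^{-1} \left(-20\right) 248 = \left(-2\right) 1 \left(-20\right) 248 = 40 \cdot 248 = 9920$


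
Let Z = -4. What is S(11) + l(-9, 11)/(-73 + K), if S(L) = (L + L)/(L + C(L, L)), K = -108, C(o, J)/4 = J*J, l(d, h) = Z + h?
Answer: 47/8145 ≈ 0.0057704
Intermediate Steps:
l(d, h) = -4 + h
C(o, J) = 4*J**2 (C(o, J) = 4*(J*J) = 4*J**2)
S(L) = 2*L/(L + 4*L**2) (S(L) = (L + L)/(L + 4*L**2) = (2*L)/(L + 4*L**2) = 2*L/(L + 4*L**2))
S(11) + l(-9, 11)/(-73 + K) = 2/(1 + 4*11) + (-4 + 11)/(-73 - 108) = 2/(1 + 44) + 7/(-181) = 2/45 - 1/181*7 = 2*(1/45) - 7/181 = 2/45 - 7/181 = 47/8145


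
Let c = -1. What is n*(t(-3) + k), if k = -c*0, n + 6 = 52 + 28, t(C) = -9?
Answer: -666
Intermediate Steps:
n = 74 (n = -6 + (52 + 28) = -6 + 80 = 74)
k = 0 (k = -1*(-1)*0 = 1*0 = 0)
n*(t(-3) + k) = 74*(-9 + 0) = 74*(-9) = -666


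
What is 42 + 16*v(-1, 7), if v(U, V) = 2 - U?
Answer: 90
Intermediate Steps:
42 + 16*v(-1, 7) = 42 + 16*(2 - 1*(-1)) = 42 + 16*(2 + 1) = 42 + 16*3 = 42 + 48 = 90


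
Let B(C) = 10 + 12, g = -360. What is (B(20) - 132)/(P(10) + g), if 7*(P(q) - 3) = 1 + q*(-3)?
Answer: 385/1264 ≈ 0.30459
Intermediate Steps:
P(q) = 22/7 - 3*q/7 (P(q) = 3 + (1 + q*(-3))/7 = 3 + (1 - 3*q)/7 = 3 + (⅐ - 3*q/7) = 22/7 - 3*q/7)
B(C) = 22
(B(20) - 132)/(P(10) + g) = (22 - 132)/((22/7 - 3/7*10) - 360) = -110/((22/7 - 30/7) - 360) = -110/(-8/7 - 360) = -110/(-2528/7) = -110*(-7/2528) = 385/1264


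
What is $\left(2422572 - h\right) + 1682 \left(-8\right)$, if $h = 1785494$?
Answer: $623622$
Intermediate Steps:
$\left(2422572 - h\right) + 1682 \left(-8\right) = \left(2422572 - 1785494\right) + 1682 \left(-8\right) = \left(2422572 - 1785494\right) - 13456 = 637078 - 13456 = 623622$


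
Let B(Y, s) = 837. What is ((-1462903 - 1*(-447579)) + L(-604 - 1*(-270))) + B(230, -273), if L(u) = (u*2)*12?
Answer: -1022503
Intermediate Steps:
L(u) = 24*u (L(u) = (2*u)*12 = 24*u)
((-1462903 - 1*(-447579)) + L(-604 - 1*(-270))) + B(230, -273) = ((-1462903 - 1*(-447579)) + 24*(-604 - 1*(-270))) + 837 = ((-1462903 + 447579) + 24*(-604 + 270)) + 837 = (-1015324 + 24*(-334)) + 837 = (-1015324 - 8016) + 837 = -1023340 + 837 = -1022503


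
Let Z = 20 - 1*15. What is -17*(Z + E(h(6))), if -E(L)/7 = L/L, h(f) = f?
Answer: 34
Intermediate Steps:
Z = 5 (Z = 20 - 15 = 5)
E(L) = -7 (E(L) = -7*L/L = -7*1 = -7)
-17*(Z + E(h(6))) = -17*(5 - 7) = -17*(-2) = 34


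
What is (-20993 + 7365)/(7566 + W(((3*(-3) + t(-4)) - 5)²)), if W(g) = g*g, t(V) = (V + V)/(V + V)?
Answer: -13628/36127 ≈ -0.37722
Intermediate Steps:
t(V) = 1 (t(V) = (2*V)/((2*V)) = (2*V)*(1/(2*V)) = 1)
W(g) = g²
(-20993 + 7365)/(7566 + W(((3*(-3) + t(-4)) - 5)²)) = (-20993 + 7365)/(7566 + (((3*(-3) + 1) - 5)²)²) = -13628/(7566 + (((-9 + 1) - 5)²)²) = -13628/(7566 + ((-8 - 5)²)²) = -13628/(7566 + ((-13)²)²) = -13628/(7566 + 169²) = -13628/(7566 + 28561) = -13628/36127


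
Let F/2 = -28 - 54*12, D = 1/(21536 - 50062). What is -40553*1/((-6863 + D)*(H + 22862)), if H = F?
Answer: 578407439/2105548713945 ≈ 0.00027471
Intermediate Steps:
D = -1/28526 (D = 1/(-28526) = -1/28526 ≈ -3.5056e-5)
F = -1352 (F = 2*(-28 - 54*12) = 2*(-28 - 648) = 2*(-676) = -1352)
H = -1352
-40553*1/((-6863 + D)*(H + 22862)) = -40553*1/((-6863 - 1/28526)*(-1352 + 22862)) = -40553/((-195773939/28526*21510)) = -40553/(-2105548713945/14263) = -40553*(-14263/2105548713945) = 578407439/2105548713945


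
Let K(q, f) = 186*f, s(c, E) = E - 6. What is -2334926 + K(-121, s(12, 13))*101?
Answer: -2203424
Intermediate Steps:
s(c, E) = -6 + E
-2334926 + K(-121, s(12, 13))*101 = -2334926 + (186*(-6 + 13))*101 = -2334926 + (186*7)*101 = -2334926 + 1302*101 = -2334926 + 131502 = -2203424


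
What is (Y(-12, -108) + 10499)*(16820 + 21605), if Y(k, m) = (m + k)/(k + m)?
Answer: 403462500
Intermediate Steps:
Y(k, m) = 1 (Y(k, m) = (k + m)/(k + m) = 1)
(Y(-12, -108) + 10499)*(16820 + 21605) = (1 + 10499)*(16820 + 21605) = 10500*38425 = 403462500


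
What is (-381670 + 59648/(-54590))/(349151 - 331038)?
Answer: -10417712474/494394335 ≈ -21.072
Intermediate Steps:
(-381670 + 59648/(-54590))/(349151 - 331038) = (-381670 + 59648*(-1/54590))/18113 = (-381670 - 29824/27295)*(1/18113) = -10417712474/27295*1/18113 = -10417712474/494394335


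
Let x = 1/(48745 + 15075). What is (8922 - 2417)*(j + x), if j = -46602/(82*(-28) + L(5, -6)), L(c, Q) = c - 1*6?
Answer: 3869358660037/29318908 ≈ 1.3197e+5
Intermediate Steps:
L(c, Q) = -6 + c (L(c, Q) = c - 6 = -6 + c)
x = 1/63820 ≈ 1.5669e-5
j = 46602/2297 (j = -46602/(82*(-28) + (-6 + 5)) = -46602/(-2296 - 1) = -46602/(-2297) = -46602*(-1/2297) = 46602/2297 ≈ 20.288)
(8922 - 2417)*(j + x) = (8922 - 2417)*(46602/2297 + 1/63820) = 6505*(2974141937/146594540) = 3869358660037/29318908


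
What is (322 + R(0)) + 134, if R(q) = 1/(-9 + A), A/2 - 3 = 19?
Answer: 15961/35 ≈ 456.03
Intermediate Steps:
A = 44 (A = 6 + 2*19 = 6 + 38 = 44)
R(q) = 1/35 (R(q) = 1/(-9 + 44) = 1/35)
(322 + R(0)) + 134 = (322 + 1/35) + 134 = 11271/35 + 134 = 15961/35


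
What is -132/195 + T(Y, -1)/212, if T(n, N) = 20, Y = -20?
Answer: -2007/3445 ≈ -0.58258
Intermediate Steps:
-132/195 + T(Y, -1)/212 = -132/195 + 20/212 = -132*1/195 + 20*(1/212) = -44/65 + 5/53 = -2007/3445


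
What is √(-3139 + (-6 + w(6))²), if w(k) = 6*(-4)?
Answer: I*√2239 ≈ 47.318*I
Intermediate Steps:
w(k) = -24
√(-3139 + (-6 + w(6))²) = √(-3139 + (-6 - 24)²) = √(-3139 + (-30)²) = √(-3139 + 900) = √(-2239) = I*√2239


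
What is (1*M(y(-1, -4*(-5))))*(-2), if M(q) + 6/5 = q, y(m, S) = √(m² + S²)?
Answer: 12/5 - 2*√401 ≈ -37.650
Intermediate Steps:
y(m, S) = √(S² + m²)
M(q) = -6/5 + q
(1*M(y(-1, -4*(-5))))*(-2) = (1*(-6/5 + √((-4*(-5))² + (-1)²)))*(-2) = (1*(-6/5 + √(20² + 1)))*(-2) = (1*(-6/5 + √(400 + 1)))*(-2) = (1*(-6/5 + √401))*(-2) = (-6/5 + √401)*(-2) = 12/5 - 2*√401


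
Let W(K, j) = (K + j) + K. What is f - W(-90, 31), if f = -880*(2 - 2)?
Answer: 149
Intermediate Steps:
W(K, j) = j + 2*K
f = 0 (f = -880*0 = -220*0 = 0)
f - W(-90, 31) = 0 - (31 + 2*(-90)) = 0 - (31 - 180) = 0 - 1*(-149) = 0 + 149 = 149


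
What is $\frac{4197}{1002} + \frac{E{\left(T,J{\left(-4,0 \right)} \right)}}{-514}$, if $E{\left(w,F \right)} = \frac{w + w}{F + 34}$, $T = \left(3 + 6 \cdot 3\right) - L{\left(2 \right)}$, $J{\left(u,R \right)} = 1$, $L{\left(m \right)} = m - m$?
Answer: $\frac{1796713}{429190} \approx 4.1863$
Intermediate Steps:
$L{\left(m \right)} = 0$
$T = 21$ ($T = \left(3 + 6 \cdot 3\right) - 0 = \left(3 + 18\right) + 0 = 21 + 0 = 21$)
$E{\left(w,F \right)} = \frac{2 w}{34 + F}$
$\frac{4197}{1002} + \frac{E{\left(T,J{\left(-4,0 \right)} \right)}}{-514} = \frac{4197}{1002} + \frac{2 \cdot 21 \frac{1}{34 + 1}}{-514} = 4197 \cdot \frac{1}{1002} + 2 \cdot 21 \cdot \frac{1}{35} \left(- \frac{1}{514}\right) = \frac{1399}{334} + 2 \cdot 21 \cdot \frac{1}{35} \left(- \frac{1}{514}\right) = \frac{1399}{334} + \frac{6}{5} \left(- \frac{1}{514}\right) = \frac{1399}{334} - \frac{3}{1285} = \frac{1796713}{429190}$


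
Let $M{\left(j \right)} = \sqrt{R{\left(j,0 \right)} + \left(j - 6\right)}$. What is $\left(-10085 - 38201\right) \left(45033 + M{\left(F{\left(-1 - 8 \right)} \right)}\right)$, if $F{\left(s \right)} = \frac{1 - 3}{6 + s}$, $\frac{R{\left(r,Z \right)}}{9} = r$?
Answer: $-2174463438 - \frac{48286 \sqrt{6}}{3} \approx -2.1745 \cdot 10^{9}$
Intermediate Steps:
$R{\left(r,Z \right)} = 9 r$
$F{\left(s \right)} = - \frac{2}{6 + s}$
$M{\left(j \right)} = \sqrt{-6 + 10 j}$ ($M{\left(j \right)} = \sqrt{9 j + \left(j - 6\right)} = \sqrt{9 j + \left(-6 + j\right)} = \sqrt{-6 + 10 j}$)
$\left(-10085 - 38201\right) \left(45033 + M{\left(F{\left(-1 - 8 \right)} \right)}\right) = \left(-10085 - 38201\right) \left(45033 + \sqrt{-6 + 10 \left(- \frac{2}{6 - 9}\right)}\right) = - 48286 \left(45033 + \sqrt{-6 + 10 \left(- \frac{2}{6 - 9}\right)}\right) = - 48286 \left(45033 + \sqrt{-6 + 10 \left(- \frac{2}{-3}\right)}\right) = - 48286 \left(45033 + \sqrt{-6 + 10 \left(\left(-2\right) \left(- \frac{1}{3}\right)\right)}\right) = - 48286 \left(45033 + \sqrt{-6 + 10 \cdot \frac{2}{3}}\right) = - 48286 \left(45033 + \sqrt{-6 + \frac{20}{3}}\right) = - 48286 \left(45033 + \sqrt{\frac{2}{3}}\right) = - 48286 \left(45033 + \frac{\sqrt{6}}{3}\right) = -2174463438 - \frac{48286 \sqrt{6}}{3}$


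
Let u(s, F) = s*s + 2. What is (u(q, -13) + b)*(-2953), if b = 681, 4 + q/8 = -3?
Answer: -11277507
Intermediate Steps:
q = -56 (q = -32 + 8*(-3) = -32 - 24 = -56)
u(s, F) = 2 + s² (u(s, F) = s² + 2 = 2 + s²)
(u(q, -13) + b)*(-2953) = ((2 + (-56)²) + 681)*(-2953) = ((2 + 3136) + 681)*(-2953) = (3138 + 681)*(-2953) = 3819*(-2953) = -11277507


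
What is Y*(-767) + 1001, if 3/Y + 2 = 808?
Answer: 61885/62 ≈ 998.15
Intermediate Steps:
Y = 3/806 (Y = 3/(-2 + 808) = 3/806 ≈ 0.0037221)
Y*(-767) + 1001 = (3/806)*(-767) + 1001 = -177/62 + 1001 = 61885/62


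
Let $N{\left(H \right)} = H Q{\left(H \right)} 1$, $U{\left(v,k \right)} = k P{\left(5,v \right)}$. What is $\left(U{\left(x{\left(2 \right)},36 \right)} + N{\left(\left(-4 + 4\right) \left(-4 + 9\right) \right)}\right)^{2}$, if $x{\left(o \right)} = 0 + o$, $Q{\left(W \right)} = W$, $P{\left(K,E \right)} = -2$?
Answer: $5184$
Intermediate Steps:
$x{\left(o \right)} = o$
$U{\left(v,k \right)} = - 2 k$ ($U{\left(v,k \right)} = k \left(-2\right) = - 2 k$)
$N{\left(H \right)} = H^{2}$ ($N{\left(H \right)} = H H 1 = H^{2} \cdot 1 = H^{2}$)
$\left(U{\left(x{\left(2 \right)},36 \right)} + N{\left(\left(-4 + 4\right) \left(-4 + 9\right) \right)}\right)^{2} = \left(\left(-2\right) 36 + \left(\left(-4 + 4\right) \left(-4 + 9\right)\right)^{2}\right)^{2} = \left(-72 + \left(0 \cdot 5\right)^{2}\right)^{2} = \left(-72 + 0^{2}\right)^{2} = \left(-72 + 0\right)^{2} = \left(-72\right)^{2} = 5184$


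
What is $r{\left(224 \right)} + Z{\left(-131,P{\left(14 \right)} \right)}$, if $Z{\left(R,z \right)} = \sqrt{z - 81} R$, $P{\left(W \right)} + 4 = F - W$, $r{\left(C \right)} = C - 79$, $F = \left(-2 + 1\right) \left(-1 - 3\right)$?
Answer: $145 - 131 i \sqrt{95} \approx 145.0 - 1276.8 i$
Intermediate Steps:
$F = 4$ ($F = \left(-1\right) \left(-4\right) = 4$)
$r{\left(C \right)} = -79 + C$ ($r{\left(C \right)} = C - 79 = -79 + C$)
$P{\left(W \right)} = - W$ ($P{\left(W \right)} = -4 - \left(-4 + W\right) = - W$)
$Z{\left(R,z \right)} = R \sqrt{-81 + z}$ ($Z{\left(R,z \right)} = \sqrt{-81 + z} R = R \sqrt{-81 + z}$)
$r{\left(224 \right)} + Z{\left(-131,P{\left(14 \right)} \right)} = \left(-79 + 224\right) - 131 \sqrt{-81 - 14} = 145 - 131 \sqrt{-81 - 14} = 145 - 131 \sqrt{-95} = 145 - 131 i \sqrt{95}$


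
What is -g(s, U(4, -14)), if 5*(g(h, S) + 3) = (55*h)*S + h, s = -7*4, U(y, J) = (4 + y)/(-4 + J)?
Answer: -5773/45 ≈ -128.29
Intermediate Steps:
U(y, J) = (4 + y)/(-4 + J)
s = -28
g(h, S) = -3 + h/5 + 11*S*h (g(h, S) = -3 + ((55*h)*S + h)/5 = -3 + (55*S*h + h)/5 = -3 + (h + 55*S*h)/5 = -3 + (h/5 + 11*S*h) = -3 + h/5 + 11*S*h)
-g(s, U(4, -14)) = -(-3 + (⅕)*(-28) + 11*((4 + 4)/(-4 - 14))*(-28)) = -(-3 - 28/5 + 11*(8/(-18))*(-28)) = -(-3 - 28/5 + 11*(-1/18*8)*(-28)) = -(-3 - 28/5 + 11*(-4/9)*(-28)) = -(-3 - 28/5 + 1232/9) = -1*5773/45 = -5773/45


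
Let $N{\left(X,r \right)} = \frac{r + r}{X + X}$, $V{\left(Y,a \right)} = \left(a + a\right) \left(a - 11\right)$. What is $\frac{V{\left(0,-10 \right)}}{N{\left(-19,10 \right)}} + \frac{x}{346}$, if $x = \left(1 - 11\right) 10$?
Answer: $- \frac{138104}{173} \approx -798.29$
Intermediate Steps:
$V{\left(Y,a \right)} = 2 a \left(-11 + a\right)$
$x = -100$ ($x = \left(-10\right) 10 = -100$)
$N{\left(X,r \right)} = \frac{r}{X}$ ($N{\left(X,r \right)} = \frac{2 r}{2 X} = 2 r \frac{1}{2 X} = \frac{r}{X}$)
$\frac{V{\left(0,-10 \right)}}{N{\left(-19,10 \right)}} + \frac{x}{346} = \frac{2 \left(-10\right) \left(-11 - 10\right)}{10 \frac{1}{-19}} - \frac{100}{346} = \frac{2 \left(-10\right) \left(-21\right)}{10 \left(- \frac{1}{19}\right)} - \frac{50}{173} = \frac{420}{- \frac{10}{19}} - \frac{50}{173} = 420 \left(- \frac{19}{10}\right) - \frac{50}{173} = -798 - \frac{50}{173} = - \frac{138104}{173}$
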